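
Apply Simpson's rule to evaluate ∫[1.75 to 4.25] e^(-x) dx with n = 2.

f(x) = e^(-x)
a = 1.75, b = 4.25, n = 2
h = (b - a)/n = 1.250000

Simpson's rule: (h/3)[f(x₀) + 4f(x₁) + 2f(x₂) + ... + f(xₙ)]

x_0 = 1.7500, f(x_0) = 0.173774, coefficient = 1
x_1 = 3.0000, f(x_1) = 0.049787, coefficient = 4
x_2 = 4.2500, f(x_2) = 0.014264, coefficient = 1

I ≈ (1.250000/3) × 0.387186 = 0.161328
Exact value: 0.159510
Error: 0.001818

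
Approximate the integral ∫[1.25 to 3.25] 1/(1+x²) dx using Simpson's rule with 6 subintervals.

f(x) = 1/(1+x²)
a = 1.25, b = 3.25, n = 6
h = (b - a)/n = 0.333333

Simpson's rule: (h/3)[f(x₀) + 4f(x₁) + 2f(x₂) + ... + f(xₙ)]

x_0 = 1.2500, f(x_0) = 0.390244, coefficient = 1
x_1 = 1.5833, f(x_1) = 0.285149, coefficient = 4
x_2 = 1.9167, f(x_2) = 0.213967, coefficient = 2
x_3 = 2.2500, f(x_3) = 0.164948, coefficient = 4
x_4 = 2.5833, f(x_4) = 0.130317, coefficient = 2
x_5 = 2.9167, f(x_5) = 0.105186, coefficient = 4
x_6 = 3.2500, f(x_6) = 0.086486, coefficient = 1

I ≈ (0.333333/3) × 3.386431 = 0.376270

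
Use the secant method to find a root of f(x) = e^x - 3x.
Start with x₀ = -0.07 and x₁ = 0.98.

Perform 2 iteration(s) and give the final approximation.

f(x) = e^x - 3x
x₀ = -0.07, x₁ = 0.98

Secant formula: x_{n+1} = x_n - f(x_n)(x_n - x_{n-1})/(f(x_n) - f(x_{n-1}))

Iteration 1:
  f(-0.070000) = 1.142394
  f(0.980000) = -0.275544
  x_2 = 0.980000 - (-0.275544)×(0.980000 - (-0.070000))/(-0.275544 - 1.142394)
       = 0.775957
Iteration 2:
  f(0.980000) = -0.275544
  f(0.775957) = -0.155200
  x_3 = 0.775957 - (-0.155200)×(0.775957 - 0.980000)/(-0.155200 - (-0.275544))
       = 0.512813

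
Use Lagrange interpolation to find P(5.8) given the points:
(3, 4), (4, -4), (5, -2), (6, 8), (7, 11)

Lagrange interpolation formula:
P(x) = Σ yᵢ × Lᵢ(x)
where Lᵢ(x) = Π_{j≠i} (x - xⱼ)/(xᵢ - xⱼ)

L_0(5.8) = (5.8 - 4)/(3 - 4) × (5.8 - 5)/(3 - 5) × (5.8 - 6)/(3 - 6) × (5.8 - 7)/(3 - 7) = 0.014400
L_1(5.8) = (5.8 - 3)/(4 - 3) × (5.8 - 5)/(4 - 5) × (5.8 - 6)/(4 - 6) × (5.8 - 7)/(4 - 7) = -0.089600
L_2(5.8) = (5.8 - 3)/(5 - 3) × (5.8 - 4)/(5 - 4) × (5.8 - 6)/(5 - 6) × (5.8 - 7)/(5 - 7) = 0.302400
L_3(5.8) = (5.8 - 3)/(6 - 3) × (5.8 - 4)/(6 - 4) × (5.8 - 5)/(6 - 5) × (5.8 - 7)/(6 - 7) = 0.806400
L_4(5.8) = (5.8 - 3)/(7 - 3) × (5.8 - 4)/(7 - 4) × (5.8 - 5)/(7 - 5) × (5.8 - 6)/(7 - 6) = -0.033600

P(5.8) = 4×L_0(5.8) + (-4)×L_1(5.8) + (-2)×L_2(5.8) + 8×L_3(5.8) + 11×L_4(5.8)
P(5.8) = 5.892800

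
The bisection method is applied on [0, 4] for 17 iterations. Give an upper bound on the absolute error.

Bisection error bound: |error| ≤ (b-a)/2^n
|error| ≤ (4 - 0)/2^17 = 4/2^17
|error| ≤ 0.0000305176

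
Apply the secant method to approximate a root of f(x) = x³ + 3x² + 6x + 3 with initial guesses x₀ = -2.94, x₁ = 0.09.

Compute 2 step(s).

f(x) = x³ + 3x² + 6x + 3
x₀ = -2.94, x₁ = 0.09

Secant formula: x_{n+1} = x_n - f(x_n)(x_n - x_{n-1})/(f(x_n) - f(x_{n-1}))

Iteration 1:
  f(-2.940000) = -14.121384
  f(0.090000) = 3.565029
  x_2 = 0.090000 - 3.565029×(0.090000 - (-2.940000))/(3.565029 - (-14.121384))
       = -0.520753
Iteration 2:
  f(0.090000) = 3.565029
  f(-0.520753) = 0.547812
  x_3 = -0.520753 - 0.547812×(-0.520753 - 0.090000)/(0.547812 - 3.565029)
       = -0.631643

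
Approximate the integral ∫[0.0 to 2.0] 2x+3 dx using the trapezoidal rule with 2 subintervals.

f(x) = 2x+3
a = 0.0, b = 2.0, n = 2
h = (b - a)/n = 1.000000

Trapezoidal rule: (h/2)[f(x₀) + 2f(x₁) + 2f(x₂) + ... + f(xₙ)]

x_0 = 0.0000, f(x_0) = 3.000000, coefficient = 1
x_1 = 1.0000, f(x_1) = 5.000000, coefficient = 2
x_2 = 2.0000, f(x_2) = 7.000000, coefficient = 1

I ≈ (1.000000/2) × 20.000000 = 10.000000
Exact value: 10.000000
Error: 0.000000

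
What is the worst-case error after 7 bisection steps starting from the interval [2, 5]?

Bisection error bound: |error| ≤ (b-a)/2^n
|error| ≤ (5 - 2)/2^7 = 3/2^7
|error| ≤ 0.0234375000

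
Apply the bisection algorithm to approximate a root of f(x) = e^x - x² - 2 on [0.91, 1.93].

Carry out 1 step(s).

f(x) = e^x - x² - 2
Initial interval: [0.91, 1.93]

Iteration 1:
  c_1 = (0.910000 + 1.930000)/2 = 1.420000
  f(c_1) = f(1.420000) = 0.120720
  f(a) × f(c) < 0, new interval: [0.910000, 1.420000]

After 1 iteration(s), the approximation is c_1 = 1.420000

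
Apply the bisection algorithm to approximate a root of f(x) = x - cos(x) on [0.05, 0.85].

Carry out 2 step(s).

f(x) = x - cos(x)
Initial interval: [0.05, 0.85]

Iteration 1:
  c_1 = (0.050000 + 0.850000)/2 = 0.450000
  f(c_1) = f(0.450000) = -0.450447
  f(a) × f(c) ≥ 0, new interval: [0.450000, 0.850000]
Iteration 2:
  c_2 = (0.450000 + 0.850000)/2 = 0.650000
  f(c_2) = f(0.650000) = -0.146084
  f(a) × f(c) ≥ 0, new interval: [0.650000, 0.850000]

After 2 iteration(s), the approximation is c_2 = 0.650000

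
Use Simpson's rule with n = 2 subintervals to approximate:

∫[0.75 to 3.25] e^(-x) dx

f(x) = e^(-x)
a = 0.75, b = 3.25, n = 2
h = (b - a)/n = 1.250000

Simpson's rule: (h/3)[f(x₀) + 4f(x₁) + 2f(x₂) + ... + f(xₙ)]

x_0 = 0.7500, f(x_0) = 0.472367, coefficient = 1
x_1 = 2.0000, f(x_1) = 0.135335, coefficient = 4
x_2 = 3.2500, f(x_2) = 0.038774, coefficient = 1

I ≈ (1.250000/3) × 1.052482 = 0.438534
Exact value: 0.433592
Error: 0.004942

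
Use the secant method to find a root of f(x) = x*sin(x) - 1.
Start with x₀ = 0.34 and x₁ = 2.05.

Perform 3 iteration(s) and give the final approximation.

f(x) = x*sin(x) - 1
x₀ = 0.34, x₁ = 2.05

Secant formula: x_{n+1} = x_n - f(x_n)(x_n - x_{n-1})/(f(x_n) - f(x_{n-1}))

Iteration 1:
  f(0.340000) = -0.886614
  f(2.050000) = 0.819093
  x_2 = 2.050000 - 0.819093×(2.050000 - 0.340000)/(0.819093 - (-0.886614))
       = 1.228846
Iteration 2:
  f(2.050000) = 0.819093
  f(1.228846) = 0.157698
  x_3 = 1.228846 - 0.157698×(1.228846 - 2.050000)/(0.157698 - 0.819093)
       = 1.033055
Iteration 3:
  f(1.228846) = 0.157698
  f(1.033055) = -0.112742
  x_4 = 1.033055 - (-0.112742)×(1.033055 - 1.228846)/(-0.112742 - 0.157698)
       = 1.114677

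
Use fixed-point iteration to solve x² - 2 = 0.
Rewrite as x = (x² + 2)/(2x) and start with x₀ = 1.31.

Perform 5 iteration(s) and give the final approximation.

Equation: x² - 2 = 0
Fixed-point form: x = (x² + 2)/(2x)
x₀ = 1.31

x_1 = g(1.310000) = 1.418359
x_2 = g(1.418359) = 1.414220
x_3 = g(1.414220) = 1.414214
x_4 = g(1.414214) = 1.414214
x_5 = g(1.414214) = 1.414214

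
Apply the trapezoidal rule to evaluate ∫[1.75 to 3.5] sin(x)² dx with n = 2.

f(x) = sin(x)²
a = 1.75, b = 3.5, n = 2
h = (b - a)/n = 0.875000

Trapezoidal rule: (h/2)[f(x₀) + 2f(x₁) + 2f(x₂) + ... + f(xₙ)]

x_0 = 1.7500, f(x_0) = 0.968228, coefficient = 1
x_1 = 2.6250, f(x_1) = 0.243957, coefficient = 2
x_2 = 3.5000, f(x_2) = 0.123049, coefficient = 1

I ≈ (0.875000/2) × 1.579192 = 0.690896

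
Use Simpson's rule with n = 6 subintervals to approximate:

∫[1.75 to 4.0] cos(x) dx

f(x) = cos(x)
a = 1.75, b = 4.0, n = 6
h = (b - a)/n = 0.375000

Simpson's rule: (h/3)[f(x₀) + 4f(x₁) + 2f(x₂) + ... + f(xₙ)]

x_0 = 1.7500, f(x_0) = -0.178246, coefficient = 1
x_1 = 2.1250, f(x_1) = -0.526266, coefficient = 4
x_2 = 2.5000, f(x_2) = -0.801144, coefficient = 2
x_3 = 2.8750, f(x_3) = -0.964674, coefficient = 4
x_4 = 3.2500, f(x_4) = -0.994130, coefficient = 2
x_5 = 3.6250, f(x_5) = -0.885416, coefficient = 4
x_6 = 4.0000, f(x_6) = -0.653644, coefficient = 1

I ≈ (0.375000/3) × -13.927864 = -1.740983
Exact value: -1.740788
Error: 0.000194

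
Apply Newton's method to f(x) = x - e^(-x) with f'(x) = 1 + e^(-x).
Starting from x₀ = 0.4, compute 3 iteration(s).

f(x) = x - e^(-x)
f'(x) = 1 + e^(-x)
x₀ = 0.4

Newton-Raphson formula: x_{n+1} = x_n - f(x_n)/f'(x_n)

Iteration 1:
  f(0.400000) = -0.270320
  f'(0.400000) = 1.670320
  x_1 = 0.400000 - (-0.270320)/1.670320 = 0.561837
Iteration 2:
  f(0.561837) = -0.008323
  f'(0.561837) = 1.570161
  x_2 = 0.561837 - (-0.008323)/1.570161 = 0.567138
Iteration 3:
  f(0.567138) = -0.000008
  f'(0.567138) = 1.567146
  x_3 = 0.567138 - (-0.000008)/1.567146 = 0.567143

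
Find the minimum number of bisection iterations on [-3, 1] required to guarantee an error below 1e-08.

We need (b-a)/2^n ≤ 1e-08
(1 - (-3))/2^n ≤ 1e-08
4/2^n ≤ 1e-08
2^n ≥ 400000000
n ≥ log₂(400000000) = 28.58
n ≥ 29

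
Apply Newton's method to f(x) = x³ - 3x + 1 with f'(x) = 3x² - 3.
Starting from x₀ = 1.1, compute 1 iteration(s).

f(x) = x³ - 3x + 1
f'(x) = 3x² - 3
x₀ = 1.1

Newton-Raphson formula: x_{n+1} = x_n - f(x_n)/f'(x_n)

Iteration 1:
  f(1.100000) = -0.969000
  f'(1.100000) = 0.630000
  x_1 = 1.100000 - (-0.969000)/0.630000 = 2.638095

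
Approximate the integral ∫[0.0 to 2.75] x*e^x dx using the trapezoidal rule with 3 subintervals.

f(x) = x*e^x
a = 0.0, b = 2.75, n = 3
h = (b - a)/n = 0.916667

Trapezoidal rule: (h/2)[f(x₀) + 2f(x₁) + 2f(x₂) + ... + f(xₙ)]

x_0 = 0.0000, f(x_0) = 0.000000, coefficient = 1
x_1 = 0.9167, f(x_1) = 2.292528, coefficient = 2
x_2 = 1.8333, f(x_2) = 11.466952, coefficient = 2
x_3 = 2.7500, f(x_3) = 43.017238, coefficient = 1

I ≈ (0.916667/2) × 70.536198 = 32.329091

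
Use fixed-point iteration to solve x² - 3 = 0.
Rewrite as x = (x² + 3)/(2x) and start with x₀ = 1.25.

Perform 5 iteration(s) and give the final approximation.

Equation: x² - 3 = 0
Fixed-point form: x = (x² + 3)/(2x)
x₀ = 1.25

x_1 = g(1.250000) = 1.825000
x_2 = g(1.825000) = 1.734418
x_3 = g(1.734418) = 1.732052
x_4 = g(1.732052) = 1.732051
x_5 = g(1.732051) = 1.732051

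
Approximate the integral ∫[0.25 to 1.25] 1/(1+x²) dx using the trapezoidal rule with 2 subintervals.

f(x) = 1/(1+x²)
a = 0.25, b = 1.25, n = 2
h = (b - a)/n = 0.500000

Trapezoidal rule: (h/2)[f(x₀) + 2f(x₁) + 2f(x₂) + ... + f(xₙ)]

x_0 = 0.2500, f(x_0) = 0.941176, coefficient = 1
x_1 = 0.7500, f(x_1) = 0.640000, coefficient = 2
x_2 = 1.2500, f(x_2) = 0.390244, coefficient = 1

I ≈ (0.500000/2) × 2.611420 = 0.652855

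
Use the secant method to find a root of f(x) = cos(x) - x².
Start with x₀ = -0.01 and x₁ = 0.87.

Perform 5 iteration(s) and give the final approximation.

f(x) = cos(x) - x²
x₀ = -0.01, x₁ = 0.87

Secant formula: x_{n+1} = x_n - f(x_n)(x_n - x_{n-1})/(f(x_n) - f(x_{n-1}))

Iteration 1:
  f(-0.010000) = 0.999850
  f(0.870000) = -0.112073
  x_2 = 0.870000 - (-0.112073)×(0.870000 - (-0.010000))/(-0.112073 - 0.999850)
       = 0.781303
Iteration 2:
  f(0.870000) = -0.112073
  f(0.781303) = 0.099563
  x_3 = 0.781303 - 0.099563×(0.781303 - 0.870000)/(0.099563 - (-0.112073))
       = 0.823030
Iteration 3:
  f(0.781303) = 0.099563
  f(0.823030) = 0.002625
  x_4 = 0.823030 - 0.002625×(0.823030 - 0.781303)/(0.002625 - 0.099563)
       = 0.824160
Iteration 4:
  f(0.823030) = 0.002625
  f(0.824160) = -0.000065
  x_5 = 0.824160 - (-0.000065)×(0.824160 - 0.823030)/(-0.000065 - 0.002625)
       = 0.824132
Iteration 5:
  f(0.824160) = -0.000065
  f(0.824132) = 0.000000
  x_6 = 0.824132 - 0.000000×(0.824132 - 0.824160)/(0.000000 - (-0.000065))
       = 0.824132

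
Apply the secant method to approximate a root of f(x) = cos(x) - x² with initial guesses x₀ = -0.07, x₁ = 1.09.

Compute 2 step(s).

f(x) = cos(x) - x²
x₀ = -0.07, x₁ = 1.09

Secant formula: x_{n+1} = x_n - f(x_n)(x_n - x_{n-1})/(f(x_n) - f(x_{n-1}))

Iteration 1:
  f(-0.070000) = 0.992651
  f(1.090000) = -0.725615
  x_2 = 1.090000 - (-0.725615)×(1.090000 - (-0.070000))/(-0.725615 - 0.992651)
       = 0.600138
Iteration 2:
  f(1.090000) = -0.725615
  f(0.600138) = 0.465092
  x_3 = 0.600138 - 0.465092×(0.600138 - 1.090000)/(0.465092 - (-0.725615))
       = 0.791479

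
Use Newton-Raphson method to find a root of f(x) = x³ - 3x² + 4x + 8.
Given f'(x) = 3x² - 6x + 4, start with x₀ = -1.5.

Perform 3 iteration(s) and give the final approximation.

f(x) = x³ - 3x² + 4x + 8
f'(x) = 3x² - 6x + 4
x₀ = -1.5

Newton-Raphson formula: x_{n+1} = x_n - f(x_n)/f'(x_n)

Iteration 1:
  f(-1.500000) = -8.125000
  f'(-1.500000) = 19.750000
  x_1 = -1.500000 - (-8.125000)/19.750000 = -1.088608
Iteration 2:
  f(-1.088608) = -1.199702
  f'(-1.088608) = 14.086845
  x_2 = -1.088608 - (-1.199702)/14.086845 = -1.003443
Iteration 3:
  f(-1.003443) = -0.044828
  f'(-1.003443) = 13.041350
  x_3 = -1.003443 - (-0.044828)/13.041350 = -1.000005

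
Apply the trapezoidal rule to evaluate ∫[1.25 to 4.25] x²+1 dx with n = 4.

f(x) = x²+1
a = 1.25, b = 4.25, n = 4
h = (b - a)/n = 0.750000

Trapezoidal rule: (h/2)[f(x₀) + 2f(x₁) + 2f(x₂) + ... + f(xₙ)]

x_0 = 1.2500, f(x_0) = 2.562500, coefficient = 1
x_1 = 2.0000, f(x_1) = 5.000000, coefficient = 2
x_2 = 2.7500, f(x_2) = 8.562500, coefficient = 2
x_3 = 3.5000, f(x_3) = 13.250000, coefficient = 2
x_4 = 4.2500, f(x_4) = 19.062500, coefficient = 1

I ≈ (0.750000/2) × 75.250000 = 28.218750
Exact value: 27.937500
Error: 0.281250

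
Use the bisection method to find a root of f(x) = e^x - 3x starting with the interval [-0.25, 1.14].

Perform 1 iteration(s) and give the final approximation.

f(x) = e^x - 3x
Initial interval: [-0.25, 1.14]

Iteration 1:
  c_1 = (-0.250000 + 1.140000)/2 = 0.445000
  f(c_1) = f(0.445000) = 0.225490
  f(a) × f(c) ≥ 0, new interval: [0.445000, 1.140000]

After 1 iteration(s), the approximation is c_1 = 0.445000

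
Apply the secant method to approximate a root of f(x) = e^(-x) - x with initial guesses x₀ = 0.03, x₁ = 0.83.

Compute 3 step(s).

f(x) = e^(-x) - x
x₀ = 0.03, x₁ = 0.83

Secant formula: x_{n+1} = x_n - f(x_n)(x_n - x_{n-1})/(f(x_n) - f(x_{n-1}))

Iteration 1:
  f(0.030000) = 0.940446
  f(0.830000) = -0.393951
  x_2 = 0.830000 - (-0.393951)×(0.830000 - 0.030000)/(-0.393951 - 0.940446)
       = 0.593818
Iteration 2:
  f(0.830000) = -0.393951
  f(0.593818) = -0.041603
  x_3 = 0.593818 - (-0.041603)×(0.593818 - 0.830000)/(-0.041603 - (-0.393951))
       = 0.565931
Iteration 3:
  f(0.593818) = -0.041603
  f(0.565931) = 0.001900
  x_4 = 0.565931 - 0.001900×(0.565931 - 0.593818)/(0.001900 - (-0.041603))
       = 0.567149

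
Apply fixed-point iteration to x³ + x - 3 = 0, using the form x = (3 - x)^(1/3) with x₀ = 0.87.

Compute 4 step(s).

Equation: x³ + x - 3 = 0
Fixed-point form: x = (3 - x)^(1/3)
x₀ = 0.87

x_1 = g(0.870000) = 1.286648
x_2 = g(1.286648) = 1.196600
x_3 = g(1.196600) = 1.217206
x_4 = g(1.217206) = 1.212552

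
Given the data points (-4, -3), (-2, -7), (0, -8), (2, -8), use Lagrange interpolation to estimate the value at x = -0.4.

Lagrange interpolation formula:
P(x) = Σ yᵢ × Lᵢ(x)
where Lᵢ(x) = Π_{j≠i} (x - xⱼ)/(xᵢ - xⱼ)

L_0(-0.4) = (-0.4 - (-2))/(-4 - (-2)) × (-0.4 - 0)/(-4 - 0) × (-0.4 - 2)/(-4 - 2) = -0.032000
L_1(-0.4) = (-0.4 - (-4))/(-2 - (-4)) × (-0.4 - 0)/(-2 - 0) × (-0.4 - 2)/(-2 - 2) = 0.216000
L_2(-0.4) = (-0.4 - (-4))/(0 - (-4)) × (-0.4 - (-2))/(0 - (-2)) × (-0.4 - 2)/(0 - 2) = 0.864000
L_3(-0.4) = (-0.4 - (-4))/(2 - (-4)) × (-0.4 - (-2))/(2 - (-2)) × (-0.4 - 0)/(2 - 0) = -0.048000

P(-0.4) = (-3)×L_0(-0.4) + (-7)×L_1(-0.4) + (-8)×L_2(-0.4) + (-8)×L_3(-0.4)
P(-0.4) = -7.944000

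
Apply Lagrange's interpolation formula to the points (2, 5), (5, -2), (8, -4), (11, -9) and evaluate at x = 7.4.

Lagrange interpolation formula:
P(x) = Σ yᵢ × Lᵢ(x)
where Lᵢ(x) = Π_{j≠i} (x - xⱼ)/(xᵢ - xⱼ)

L_0(7.4) = (7.4 - 5)/(2 - 5) × (7.4 - 8)/(2 - 8) × (7.4 - 11)/(2 - 11) = -0.032000
L_1(7.4) = (7.4 - 2)/(5 - 2) × (7.4 - 8)/(5 - 8) × (7.4 - 11)/(5 - 11) = 0.216000
L_2(7.4) = (7.4 - 2)/(8 - 2) × (7.4 - 5)/(8 - 5) × (7.4 - 11)/(8 - 11) = 0.864000
L_3(7.4) = (7.4 - 2)/(11 - 2) × (7.4 - 5)/(11 - 5) × (7.4 - 8)/(11 - 8) = -0.048000

P(7.4) = 5×L_0(7.4) + (-2)×L_1(7.4) + (-4)×L_2(7.4) + (-9)×L_3(7.4)
P(7.4) = -3.616000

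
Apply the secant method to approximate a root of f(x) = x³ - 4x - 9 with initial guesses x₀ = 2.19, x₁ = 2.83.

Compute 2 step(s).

f(x) = x³ - 4x - 9
x₀ = 2.19, x₁ = 2.83

Secant formula: x_{n+1} = x_n - f(x_n)(x_n - x_{n-1})/(f(x_n) - f(x_{n-1}))

Iteration 1:
  f(2.190000) = -7.256541
  f(2.830000) = 2.345187
  x_2 = 2.830000 - 2.345187×(2.830000 - 2.190000)/(2.345187 - (-7.256541))
       = 2.673682
Iteration 2:
  f(2.830000) = 2.345187
  f(2.673682) = -0.581705
  x_3 = 2.673682 - (-0.581705)×(2.673682 - 2.830000)/(-0.581705 - 2.345187)
       = 2.704750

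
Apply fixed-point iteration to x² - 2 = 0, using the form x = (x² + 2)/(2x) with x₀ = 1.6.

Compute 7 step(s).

Equation: x² - 2 = 0
Fixed-point form: x = (x² + 2)/(2x)
x₀ = 1.6

x_1 = g(1.600000) = 1.425000
x_2 = g(1.425000) = 1.414254
x_3 = g(1.414254) = 1.414214
x_4 = g(1.414214) = 1.414214
x_5 = g(1.414214) = 1.414214
x_6 = g(1.414214) = 1.414214
x_7 = g(1.414214) = 1.414214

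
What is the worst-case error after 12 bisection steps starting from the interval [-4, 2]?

Bisection error bound: |error| ≤ (b-a)/2^n
|error| ≤ (2 - (-4))/2^12 = 6/2^12
|error| ≤ 0.0014648438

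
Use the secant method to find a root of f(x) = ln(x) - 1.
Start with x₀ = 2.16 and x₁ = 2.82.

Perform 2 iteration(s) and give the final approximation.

f(x) = ln(x) - 1
x₀ = 2.16, x₁ = 2.82

Secant formula: x_{n+1} = x_n - f(x_n)(x_n - x_{n-1})/(f(x_n) - f(x_{n-1}))

Iteration 1:
  f(2.160000) = -0.229892
  f(2.820000) = 0.036737
  x_2 = 2.820000 - 0.036737×(2.820000 - 2.160000)/(0.036737 - (-0.229892))
       = 2.729063
Iteration 2:
  f(2.820000) = 0.036737
  f(2.729063) = 0.003958
  x_3 = 2.729063 - 0.003958×(2.729063 - 2.820000)/(0.003958 - 0.036737)
       = 2.718081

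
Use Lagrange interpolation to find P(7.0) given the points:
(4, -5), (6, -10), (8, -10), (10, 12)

Lagrange interpolation formula:
P(x) = Σ yᵢ × Lᵢ(x)
where Lᵢ(x) = Π_{j≠i} (x - xⱼ)/(xᵢ - xⱼ)

L_0(7.0) = (7.0 - 6)/(4 - 6) × (7.0 - 8)/(4 - 8) × (7.0 - 10)/(4 - 10) = -0.062500
L_1(7.0) = (7.0 - 4)/(6 - 4) × (7.0 - 8)/(6 - 8) × (7.0 - 10)/(6 - 10) = 0.562500
L_2(7.0) = (7.0 - 4)/(8 - 4) × (7.0 - 6)/(8 - 6) × (7.0 - 10)/(8 - 10) = 0.562500
L_3(7.0) = (7.0 - 4)/(10 - 4) × (7.0 - 6)/(10 - 6) × (7.0 - 8)/(10 - 8) = -0.062500

P(7.0) = (-5)×L_0(7.0) + (-10)×L_1(7.0) + (-10)×L_2(7.0) + 12×L_3(7.0)
P(7.0) = -11.687500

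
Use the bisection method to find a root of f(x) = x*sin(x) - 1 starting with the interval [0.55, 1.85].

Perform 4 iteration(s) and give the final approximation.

f(x) = x*sin(x) - 1
Initial interval: [0.55, 1.85]

Iteration 1:
  c_1 = (0.550000 + 1.850000)/2 = 1.200000
  f(c_1) = f(1.200000) = 0.118447
  f(a) × f(c) < 0, new interval: [0.550000, 1.200000]
Iteration 2:
  c_2 = (0.550000 + 1.200000)/2 = 0.875000
  f(c_2) = f(0.875000) = -0.328399
  f(a) × f(c) ≥ 0, new interval: [0.875000, 1.200000]
Iteration 3:
  c_3 = (0.875000 + 1.200000)/2 = 1.037500
  f(c_3) = f(1.037500) = -0.106571
  f(a) × f(c) ≥ 0, new interval: [1.037500, 1.200000]
Iteration 4:
  c_4 = (1.037500 + 1.200000)/2 = 1.118750
  f(c_4) = f(1.118750) = 0.006377
  f(a) × f(c) < 0, new interval: [1.037500, 1.118750]

After 4 iteration(s), the approximation is c_4 = 1.118750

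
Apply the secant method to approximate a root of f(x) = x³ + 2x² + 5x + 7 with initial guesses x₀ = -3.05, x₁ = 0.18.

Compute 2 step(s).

f(x) = x³ + 2x² + 5x + 7
x₀ = -3.05, x₁ = 0.18

Secant formula: x_{n+1} = x_n - f(x_n)(x_n - x_{n-1})/(f(x_n) - f(x_{n-1}))

Iteration 1:
  f(-3.050000) = -18.017625
  f(0.180000) = 7.970632
  x_2 = 0.180000 - 7.970632×(0.180000 - (-3.050000))/(7.970632 - (-18.017625))
       = -0.810645
Iteration 2:
  f(0.180000) = 7.970632
  f(-0.810645) = 3.728353
  x_3 = -0.810645 - 3.728353×(-0.810645 - 0.180000)/(3.728353 - 7.970632)
       = -1.681280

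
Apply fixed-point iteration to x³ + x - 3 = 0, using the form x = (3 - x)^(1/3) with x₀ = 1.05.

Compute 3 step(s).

Equation: x³ + x - 3 = 0
Fixed-point form: x = (3 - x)^(1/3)
x₀ = 1.05

x_1 = g(1.050000) = 1.249333
x_2 = g(1.249333) = 1.205224
x_3 = g(1.205224) = 1.215262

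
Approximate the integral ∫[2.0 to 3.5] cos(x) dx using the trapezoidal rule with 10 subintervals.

f(x) = cos(x)
a = 2.0, b = 3.5, n = 10
h = (b - a)/n = 0.150000

Trapezoidal rule: (h/2)[f(x₀) + 2f(x₁) + 2f(x₂) + ... + f(xₙ)]

x_0 = 2.0000, f(x_0) = -0.416147, coefficient = 1
x_1 = 2.1500, f(x_1) = -0.547358, coefficient = 2
x_2 = 2.3000, f(x_2) = -0.666276, coefficient = 2
x_3 = 2.4500, f(x_3) = -0.770231, coefficient = 2
x_4 = 2.6000, f(x_4) = -0.856889, coefficient = 2
x_5 = 2.7500, f(x_5) = -0.924302, coefficient = 2
x_6 = 2.9000, f(x_6) = -0.970958, coefficient = 2
x_7 = 3.0500, f(x_7) = -0.995808, coefficient = 2
x_8 = 3.2000, f(x_8) = -0.998295, coefficient = 2
x_9 = 3.3500, f(x_9) = -0.978362, coefficient = 2
x_10 = 3.5000, f(x_10) = -0.936457, coefficient = 1

I ≈ (0.150000/2) × -16.769562 = -1.257717
Exact value: -1.260081
Error: 0.002364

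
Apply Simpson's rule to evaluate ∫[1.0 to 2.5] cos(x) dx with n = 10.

f(x) = cos(x)
a = 1.0, b = 2.5, n = 10
h = (b - a)/n = 0.150000

Simpson's rule: (h/3)[f(x₀) + 4f(x₁) + 2f(x₂) + ... + f(xₙ)]

x_0 = 1.0000, f(x_0) = 0.540302, coefficient = 1
x_1 = 1.1500, f(x_1) = 0.408487, coefficient = 4
x_2 = 1.3000, f(x_2) = 0.267499, coefficient = 2
x_3 = 1.4500, f(x_3) = 0.120503, coefficient = 4
x_4 = 1.6000, f(x_4) = -0.029200, coefficient = 2
x_5 = 1.7500, f(x_5) = -0.178246, coefficient = 4
x_6 = 1.9000, f(x_6) = -0.323290, coefficient = 2
x_7 = 2.0500, f(x_7) = -0.461073, coefficient = 4
x_8 = 2.2000, f(x_8) = -0.588501, coefficient = 2
x_9 = 2.3500, f(x_9) = -0.702713, coefficient = 4
x_10 = 2.5000, f(x_10) = -0.801144, coefficient = 1

I ≈ (0.150000/3) × -4.859991 = -0.243000
Exact value: -0.242999
Error: 0.000001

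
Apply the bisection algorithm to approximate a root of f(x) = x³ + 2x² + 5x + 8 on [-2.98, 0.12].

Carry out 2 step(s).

f(x) = x³ + 2x² + 5x + 8
Initial interval: [-2.98, 0.12]

Iteration 1:
  c_1 = (-2.980000 + 0.120000)/2 = -1.430000
  f(c_1) = f(-1.430000) = 2.015593
  f(a) × f(c) < 0, new interval: [-2.980000, -1.430000]
Iteration 2:
  c_2 = (-2.980000 + (-1.430000))/2 = -2.205000
  f(c_2) = f(-2.205000) = -4.021715
  f(a) × f(c) ≥ 0, new interval: [-2.205000, -1.430000]

After 2 iteration(s), the approximation is c_2 = -2.205000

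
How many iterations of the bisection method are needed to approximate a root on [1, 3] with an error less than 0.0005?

We need (b-a)/2^n ≤ 0.0005
(3 - 1)/2^n ≤ 0.0005
2/2^n ≤ 0.0005
2^n ≥ 4000
n ≥ log₂(4000) = 11.97
n ≥ 12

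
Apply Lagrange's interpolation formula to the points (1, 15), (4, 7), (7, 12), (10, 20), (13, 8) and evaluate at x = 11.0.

Lagrange interpolation formula:
P(x) = Σ yᵢ × Lᵢ(x)
where Lᵢ(x) = Π_{j≠i} (x - xⱼ)/(xᵢ - xⱼ)

L_0(11.0) = (11.0 - 4)/(1 - 4) × (11.0 - 7)/(1 - 7) × (11.0 - 10)/(1 - 10) × (11.0 - 13)/(1 - 13) = -0.028807
L_1(11.0) = (11.0 - 1)/(4 - 1) × (11.0 - 7)/(4 - 7) × (11.0 - 10)/(4 - 10) × (11.0 - 13)/(4 - 13) = 0.164609
L_2(11.0) = (11.0 - 1)/(7 - 1) × (11.0 - 4)/(7 - 4) × (11.0 - 10)/(7 - 10) × (11.0 - 13)/(7 - 13) = -0.432099
L_3(11.0) = (11.0 - 1)/(10 - 1) × (11.0 - 4)/(10 - 4) × (11.0 - 7)/(10 - 7) × (11.0 - 13)/(10 - 13) = 1.152263
L_4(11.0) = (11.0 - 1)/(13 - 1) × (11.0 - 4)/(13 - 4) × (11.0 - 7)/(13 - 7) × (11.0 - 10)/(13 - 10) = 0.144033

P(11.0) = 15×L_0(11.0) + 7×L_1(11.0) + 12×L_2(11.0) + 20×L_3(11.0) + 8×L_4(11.0)
P(11.0) = 19.732510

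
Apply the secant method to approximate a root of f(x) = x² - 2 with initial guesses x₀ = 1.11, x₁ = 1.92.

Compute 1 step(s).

f(x) = x² - 2
x₀ = 1.11, x₁ = 1.92

Secant formula: x_{n+1} = x_n - f(x_n)(x_n - x_{n-1})/(f(x_n) - f(x_{n-1}))

Iteration 1:
  f(1.110000) = -0.767900
  f(1.920000) = 1.686400
  x_2 = 1.920000 - 1.686400×(1.920000 - 1.110000)/(1.686400 - (-0.767900))
       = 1.363432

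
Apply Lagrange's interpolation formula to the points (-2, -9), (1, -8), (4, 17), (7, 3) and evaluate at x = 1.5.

Lagrange interpolation formula:
P(x) = Σ yᵢ × Lᵢ(x)
where Lᵢ(x) = Π_{j≠i} (x - xⱼ)/(xᵢ - xⱼ)

L_0(1.5) = (1.5 - 1)/(-2 - 1) × (1.5 - 4)/(-2 - 4) × (1.5 - 7)/(-2 - 7) = -0.042438
L_1(1.5) = (1.5 - (-2))/(1 - (-2)) × (1.5 - 4)/(1 - 4) × (1.5 - 7)/(1 - 7) = 0.891204
L_2(1.5) = (1.5 - (-2))/(4 - (-2)) × (1.5 - 1)/(4 - 1) × (1.5 - 7)/(4 - 7) = 0.178241
L_3(1.5) = (1.5 - (-2))/(7 - (-2)) × (1.5 - 1)/(7 - 1) × (1.5 - 4)/(7 - 4) = -0.027006

P(1.5) = (-9)×L_0(1.5) + (-8)×L_1(1.5) + 17×L_2(1.5) + 3×L_3(1.5)
P(1.5) = -3.798611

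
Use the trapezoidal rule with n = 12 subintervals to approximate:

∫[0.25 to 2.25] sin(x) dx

f(x) = sin(x)
a = 0.25, b = 2.25, n = 12
h = (b - a)/n = 0.166667

Trapezoidal rule: (h/2)[f(x₀) + 2f(x₁) + 2f(x₂) + ... + f(xₙ)]

x_0 = 0.2500, f(x_0) = 0.247404, coefficient = 1
x_1 = 0.4167, f(x_1) = 0.404715, coefficient = 2
x_2 = 0.5833, f(x_2) = 0.550809, coefficient = 2
x_3 = 0.7500, f(x_3) = 0.681639, coefficient = 2
x_4 = 0.9167, f(x_4) = 0.793578, coefficient = 2
x_5 = 1.0833, f(x_5) = 0.883524, coefficient = 2
x_6 = 1.2500, f(x_6) = 0.948985, coefficient = 2
x_7 = 1.4167, f(x_7) = 0.988146, coefficient = 2
x_8 = 1.5833, f(x_8) = 0.999921, coefficient = 2
x_9 = 1.7500, f(x_9) = 0.983986, coefficient = 2
x_10 = 1.9167, f(x_10) = 0.940781, coefficient = 2
x_11 = 2.0833, f(x_11) = 0.871503, coefficient = 2
x_12 = 2.2500, f(x_12) = 0.778073, coefficient = 1

I ≈ (0.166667/2) × 19.120648 = 1.593387
Exact value: 1.597086
Error: 0.003699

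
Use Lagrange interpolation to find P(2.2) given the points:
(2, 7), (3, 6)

Lagrange interpolation formula:
P(x) = Σ yᵢ × Lᵢ(x)
where Lᵢ(x) = Π_{j≠i} (x - xⱼ)/(xᵢ - xⱼ)

L_0(2.2) = (2.2 - 3)/(2 - 3) = 0.800000
L_1(2.2) = (2.2 - 2)/(3 - 2) = 0.200000

P(2.2) = 7×L_0(2.2) + 6×L_1(2.2)
P(2.2) = 6.800000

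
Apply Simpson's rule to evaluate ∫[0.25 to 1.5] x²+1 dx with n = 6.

f(x) = x²+1
a = 0.25, b = 1.5, n = 6
h = (b - a)/n = 0.208333

Simpson's rule: (h/3)[f(x₀) + 4f(x₁) + 2f(x₂) + ... + f(xₙ)]

x_0 = 0.2500, f(x_0) = 1.062500, coefficient = 1
x_1 = 0.4583, f(x_1) = 1.210069, coefficient = 4
x_2 = 0.6667, f(x_2) = 1.444444, coefficient = 2
x_3 = 0.8750, f(x_3) = 1.765625, coefficient = 4
x_4 = 1.0833, f(x_4) = 2.173611, coefficient = 2
x_5 = 1.2917, f(x_5) = 2.668403, coefficient = 4
x_6 = 1.5000, f(x_6) = 3.250000, coefficient = 1

I ≈ (0.208333/3) × 34.125000 = 2.369792
Exact value: 2.369792
Error: 0.000000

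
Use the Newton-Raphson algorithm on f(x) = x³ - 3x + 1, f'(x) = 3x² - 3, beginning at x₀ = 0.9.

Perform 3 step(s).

f(x) = x³ - 3x + 1
f'(x) = 3x² - 3
x₀ = 0.9

Newton-Raphson formula: x_{n+1} = x_n - f(x_n)/f'(x_n)

Iteration 1:
  f(0.900000) = -0.971000
  f'(0.900000) = -0.570000
  x_1 = 0.900000 - (-0.971000)/(-0.570000) = -0.803509
Iteration 2:
  f(-0.803509) = 2.891760
  f'(-0.803509) = -1.063121
  x_2 = -0.803509 - 2.891760/(-1.063121) = 1.916558
Iteration 3:
  f(1.916558) = 2.290216
  f'(1.916558) = 8.019582
  x_3 = 1.916558 - 2.290216/8.019582 = 1.630980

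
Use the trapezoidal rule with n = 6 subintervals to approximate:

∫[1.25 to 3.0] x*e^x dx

f(x) = x*e^x
a = 1.25, b = 3.0, n = 6
h = (b - a)/n = 0.291667

Trapezoidal rule: (h/2)[f(x₀) + 2f(x₁) + 2f(x₂) + ... + f(xₙ)]

x_0 = 1.2500, f(x_0) = 4.362929, coefficient = 1
x_1 = 1.5417, f(x_1) = 7.203239, coefficient = 2
x_2 = 1.8333, f(x_2) = 11.466952, coefficient = 2
x_3 = 2.1250, f(x_3) = 17.792407, coefficient = 2
x_4 = 2.4167, f(x_4) = 27.087053, coefficient = 2
x_5 = 2.7083, f(x_5) = 40.636504, coefficient = 2
x_6 = 3.0000, f(x_6) = 60.256611, coefficient = 1

I ≈ (0.291667/2) × 272.991848 = 39.811311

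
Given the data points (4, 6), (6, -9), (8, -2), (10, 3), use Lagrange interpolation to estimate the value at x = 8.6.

Lagrange interpolation formula:
P(x) = Σ yᵢ × Lᵢ(x)
where Lᵢ(x) = Π_{j≠i} (x - xⱼ)/(xᵢ - xⱼ)

L_0(8.6) = (8.6 - 6)/(4 - 6) × (8.6 - 8)/(4 - 8) × (8.6 - 10)/(4 - 10) = 0.045500
L_1(8.6) = (8.6 - 4)/(6 - 4) × (8.6 - 8)/(6 - 8) × (8.6 - 10)/(6 - 10) = -0.241500
L_2(8.6) = (8.6 - 4)/(8 - 4) × (8.6 - 6)/(8 - 6) × (8.6 - 10)/(8 - 10) = 1.046500
L_3(8.6) = (8.6 - 4)/(10 - 4) × (8.6 - 6)/(10 - 6) × (8.6 - 8)/(10 - 8) = 0.149500

P(8.6) = 6×L_0(8.6) + (-9)×L_1(8.6) + (-2)×L_2(8.6) + 3×L_3(8.6)
P(8.6) = 0.802000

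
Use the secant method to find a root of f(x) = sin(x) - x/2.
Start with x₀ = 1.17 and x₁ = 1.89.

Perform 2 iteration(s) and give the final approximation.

f(x) = sin(x) - x/2
x₀ = 1.17, x₁ = 1.89

Secant formula: x_{n+1} = x_n - f(x_n)(x_n - x_{n-1})/(f(x_n) - f(x_{n-1}))

Iteration 1:
  f(1.170000) = 0.335751
  f(1.890000) = 0.004486
  x_2 = 1.890000 - 0.004486×(1.890000 - 1.170000)/(0.004486 - 0.335751)
       = 1.899749
Iteration 2:
  f(1.890000) = 0.004486
  f(1.899749) = -0.003494
  x_3 = 1.899749 - (-0.003494)×(1.899749 - 1.890000)/(-0.003494 - 0.004486)
       = 1.895481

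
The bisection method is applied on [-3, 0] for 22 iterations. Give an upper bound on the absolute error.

Bisection error bound: |error| ≤ (b-a)/2^n
|error| ≤ (0 - (-3))/2^22 = 3/2^22
|error| ≤ 0.0000007153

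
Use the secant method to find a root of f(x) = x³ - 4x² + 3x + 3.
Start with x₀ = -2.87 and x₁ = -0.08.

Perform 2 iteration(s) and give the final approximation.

f(x) = x³ - 4x² + 3x + 3
x₀ = -2.87, x₁ = -0.08

Secant formula: x_{n+1} = x_n - f(x_n)(x_n - x_{n-1})/(f(x_n) - f(x_{n-1}))

Iteration 1:
  f(-2.870000) = -62.197503
  f(-0.080000) = 2.733888
  x_2 = -0.080000 - 2.733888×(-0.080000 - (-2.870000))/(2.733888 - (-62.197503))
       = -0.197471
Iteration 2:
  f(-0.080000) = 2.733888
  f(-0.197471) = 2.243908
  x_3 = -0.197471 - 2.243908×(-0.197471 - (-0.080000))/(2.243908 - 2.733888)
       = -0.735440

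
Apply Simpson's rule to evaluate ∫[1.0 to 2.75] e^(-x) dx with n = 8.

f(x) = e^(-x)
a = 1.0, b = 2.75, n = 8
h = (b - a)/n = 0.218750

Simpson's rule: (h/3)[f(x₀) + 4f(x₁) + 2f(x₂) + ... + f(xₙ)]

x_0 = 1.0000, f(x_0) = 0.367879, coefficient = 1
x_1 = 1.2188, f(x_1) = 0.295599, coefficient = 4
x_2 = 1.4375, f(x_2) = 0.237521, coefficient = 2
x_3 = 1.6562, f(x_3) = 0.190853, coefficient = 4
x_4 = 1.8750, f(x_4) = 0.153355, coefficient = 2
x_5 = 2.0938, f(x_5) = 0.123224, coefficient = 4
x_6 = 2.3125, f(x_6) = 0.099013, coefficient = 2
x_7 = 2.5312, f(x_7) = 0.079560, coefficient = 4
x_8 = 2.7500, f(x_8) = 0.063928, coefficient = 1

I ≈ (0.218750/3) × 4.168532 = 0.303955
Exact value: 0.303952
Error: 0.000004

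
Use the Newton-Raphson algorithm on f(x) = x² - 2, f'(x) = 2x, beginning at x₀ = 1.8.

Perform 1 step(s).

f(x) = x² - 2
f'(x) = 2x
x₀ = 1.8

Newton-Raphson formula: x_{n+1} = x_n - f(x_n)/f'(x_n)

Iteration 1:
  f(1.800000) = 1.240000
  f'(1.800000) = 3.600000
  x_1 = 1.800000 - 1.240000/3.600000 = 1.455556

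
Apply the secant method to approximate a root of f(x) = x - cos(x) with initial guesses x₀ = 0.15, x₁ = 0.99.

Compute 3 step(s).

f(x) = x - cos(x)
x₀ = 0.15, x₁ = 0.99

Secant formula: x_{n+1} = x_n - f(x_n)(x_n - x_{n-1})/(f(x_n) - f(x_{n-1}))

Iteration 1:
  f(0.150000) = -0.838771
  f(0.990000) = 0.441310
  x_2 = 0.990000 - 0.441310×(0.990000 - 0.150000)/(0.441310 - (-0.838771))
       = 0.700409
Iteration 2:
  f(0.990000) = 0.441310
  f(0.700409) = -0.064170
  x_3 = 0.700409 - (-0.064170)×(0.700409 - 0.990000)/(-0.064170 - 0.441310)
       = 0.737172
Iteration 3:
  f(0.700409) = -0.064170
  f(0.737172) = -0.003201
  x_4 = 0.737172 - (-0.003201)×(0.737172 - 0.700409)/(-0.003201 - (-0.064170))
       = 0.739102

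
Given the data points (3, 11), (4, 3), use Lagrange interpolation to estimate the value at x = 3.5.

Lagrange interpolation formula:
P(x) = Σ yᵢ × Lᵢ(x)
where Lᵢ(x) = Π_{j≠i} (x - xⱼ)/(xᵢ - xⱼ)

L_0(3.5) = (3.5 - 4)/(3 - 4) = 0.500000
L_1(3.5) = (3.5 - 3)/(4 - 3) = 0.500000

P(3.5) = 11×L_0(3.5) + 3×L_1(3.5)
P(3.5) = 7.000000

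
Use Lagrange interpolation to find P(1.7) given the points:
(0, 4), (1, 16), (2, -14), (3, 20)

Lagrange interpolation formula:
P(x) = Σ yᵢ × Lᵢ(x)
where Lᵢ(x) = Π_{j≠i} (x - xⱼ)/(xᵢ - xⱼ)

L_0(1.7) = (1.7 - 1)/(0 - 1) × (1.7 - 2)/(0 - 2) × (1.7 - 3)/(0 - 3) = -0.045500
L_1(1.7) = (1.7 - 0)/(1 - 0) × (1.7 - 2)/(1 - 2) × (1.7 - 3)/(1 - 3) = 0.331500
L_2(1.7) = (1.7 - 0)/(2 - 0) × (1.7 - 1)/(2 - 1) × (1.7 - 3)/(2 - 3) = 0.773500
L_3(1.7) = (1.7 - 0)/(3 - 0) × (1.7 - 1)/(3 - 1) × (1.7 - 2)/(3 - 2) = -0.059500

P(1.7) = 4×L_0(1.7) + 16×L_1(1.7) + (-14)×L_2(1.7) + 20×L_3(1.7)
P(1.7) = -6.897000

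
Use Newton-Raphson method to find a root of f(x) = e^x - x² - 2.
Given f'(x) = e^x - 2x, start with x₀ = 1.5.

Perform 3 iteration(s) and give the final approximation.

f(x) = e^x - x² - 2
f'(x) = e^x - 2x
x₀ = 1.5

Newton-Raphson formula: x_{n+1} = x_n - f(x_n)/f'(x_n)

Iteration 1:
  f(1.500000) = 0.231689
  f'(1.500000) = 1.481689
  x_1 = 1.500000 - 0.231689/1.481689 = 1.343632
Iteration 2:
  f(1.343632) = 0.027592
  f'(1.343632) = 1.145675
  x_2 = 1.343632 - 0.027592/1.145675 = 1.319548
Iteration 3:
  f(1.319548) = 0.000523
  f'(1.319548) = 1.102634
  x_3 = 1.319548 - 0.000523/1.102634 = 1.319074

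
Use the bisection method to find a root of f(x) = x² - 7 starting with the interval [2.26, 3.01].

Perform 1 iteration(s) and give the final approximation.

f(x) = x² - 7
Initial interval: [2.26, 3.01]

Iteration 1:
  c_1 = (2.260000 + 3.010000)/2 = 2.635000
  f(c_1) = f(2.635000) = -0.056775
  f(a) × f(c) ≥ 0, new interval: [2.635000, 3.010000]

After 1 iteration(s), the approximation is c_1 = 2.635000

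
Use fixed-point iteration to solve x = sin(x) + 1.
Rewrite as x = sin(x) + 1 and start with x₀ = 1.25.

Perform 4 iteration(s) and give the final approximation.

Equation: x = sin(x) + 1
Fixed-point form: x = sin(x) + 1
x₀ = 1.25

x_1 = g(1.250000) = 1.948985
x_2 = g(1.948985) = 1.929335
x_3 = g(1.929335) = 1.936411
x_4 = g(1.936411) = 1.933904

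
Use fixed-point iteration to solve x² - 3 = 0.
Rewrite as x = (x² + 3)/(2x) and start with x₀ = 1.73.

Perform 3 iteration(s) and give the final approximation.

Equation: x² - 3 = 0
Fixed-point form: x = (x² + 3)/(2x)
x₀ = 1.73

x_1 = g(1.730000) = 1.732052
x_2 = g(1.732052) = 1.732051
x_3 = g(1.732051) = 1.732051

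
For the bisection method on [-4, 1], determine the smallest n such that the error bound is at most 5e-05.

We need (b-a)/2^n ≤ 5e-05
(1 - (-4))/2^n ≤ 5e-05
5/2^n ≤ 5e-05
2^n ≥ 100000
n ≥ log₂(100000) = 16.61
n ≥ 17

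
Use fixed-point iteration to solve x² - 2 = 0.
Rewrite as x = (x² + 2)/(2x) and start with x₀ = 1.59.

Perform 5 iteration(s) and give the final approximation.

Equation: x² - 2 = 0
Fixed-point form: x = (x² + 2)/(2x)
x₀ = 1.59

x_1 = g(1.590000) = 1.423931
x_2 = g(1.423931) = 1.414247
x_3 = g(1.414247) = 1.414214
x_4 = g(1.414214) = 1.414214
x_5 = g(1.414214) = 1.414214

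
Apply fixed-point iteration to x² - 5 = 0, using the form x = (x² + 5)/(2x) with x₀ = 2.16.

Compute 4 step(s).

Equation: x² - 5 = 0
Fixed-point form: x = (x² + 5)/(2x)
x₀ = 2.16

x_1 = g(2.160000) = 2.237407
x_2 = g(2.237407) = 2.236068
x_3 = g(2.236068) = 2.236068
x_4 = g(2.236068) = 2.236068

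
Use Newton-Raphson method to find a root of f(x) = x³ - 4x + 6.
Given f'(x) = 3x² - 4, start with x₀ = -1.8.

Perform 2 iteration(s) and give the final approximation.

f(x) = x³ - 4x + 6
f'(x) = 3x² - 4
x₀ = -1.8

Newton-Raphson formula: x_{n+1} = x_n - f(x_n)/f'(x_n)

Iteration 1:
  f(-1.800000) = 7.368000
  f'(-1.800000) = 5.720000
  x_1 = -1.800000 - 7.368000/5.720000 = -3.088112
Iteration 2:
  f(-3.088112) = -11.097131
  f'(-3.088112) = 24.609305
  x_2 = -3.088112 - (-11.097131)/24.609305 = -2.637180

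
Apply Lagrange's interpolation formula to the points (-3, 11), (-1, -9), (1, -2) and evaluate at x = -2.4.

Lagrange interpolation formula:
P(x) = Σ yᵢ × Lᵢ(x)
where Lᵢ(x) = Π_{j≠i} (x - xⱼ)/(xᵢ - xⱼ)

L_0(-2.4) = (-2.4 - (-1))/(-3 - (-1)) × (-2.4 - 1)/(-3 - 1) = 0.595000
L_1(-2.4) = (-2.4 - (-3))/(-1 - (-3)) × (-2.4 - 1)/(-1 - 1) = 0.510000
L_2(-2.4) = (-2.4 - (-3))/(1 - (-3)) × (-2.4 - (-1))/(1 - (-1)) = -0.105000

P(-2.4) = 11×L_0(-2.4) + (-9)×L_1(-2.4) + (-2)×L_2(-2.4)
P(-2.4) = 2.165000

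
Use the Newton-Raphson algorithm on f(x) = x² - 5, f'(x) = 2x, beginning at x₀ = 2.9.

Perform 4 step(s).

f(x) = x² - 5
f'(x) = 2x
x₀ = 2.9

Newton-Raphson formula: x_{n+1} = x_n - f(x_n)/f'(x_n)

Iteration 1:
  f(2.900000) = 3.410000
  f'(2.900000) = 5.800000
  x_1 = 2.900000 - 3.410000/5.800000 = 2.312069
Iteration 2:
  f(2.312069) = 0.345663
  f'(2.312069) = 4.624138
  x_2 = 2.312069 - 0.345663/4.624138 = 2.237317
Iteration 3:
  f(2.237317) = 0.005588
  f'(2.237317) = 4.474634
  x_3 = 2.237317 - 0.005588/4.474634 = 2.236068
Iteration 4:
  f(2.236068) = 0.000002
  f'(2.236068) = 4.472137
  x_4 = 2.236068 - 0.000002/4.472137 = 2.236068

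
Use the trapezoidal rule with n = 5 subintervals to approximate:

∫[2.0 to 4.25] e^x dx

f(x) = e^x
a = 2.0, b = 4.25, n = 5
h = (b - a)/n = 0.450000

Trapezoidal rule: (h/2)[f(x₀) + 2f(x₁) + 2f(x₂) + ... + f(xₙ)]

x_0 = 2.0000, f(x_0) = 7.389056, coefficient = 1
x_1 = 2.4500, f(x_1) = 11.588347, coefficient = 2
x_2 = 2.9000, f(x_2) = 18.174145, coefficient = 2
x_3 = 3.3500, f(x_3) = 28.502734, coefficient = 2
x_4 = 3.8000, f(x_4) = 44.701184, coefficient = 2
x_5 = 4.2500, f(x_5) = 70.105412, coefficient = 1

I ≈ (0.450000/2) × 283.427289 = 63.771140
Exact value: 62.716356
Error: 1.054784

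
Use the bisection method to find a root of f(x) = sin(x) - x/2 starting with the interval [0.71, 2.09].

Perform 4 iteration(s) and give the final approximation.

f(x) = sin(x) - x/2
Initial interval: [0.71, 2.09]

Iteration 1:
  c_1 = (0.710000 + 2.090000)/2 = 1.400000
  f(c_1) = f(1.400000) = 0.285450
  f(a) × f(c) ≥ 0, new interval: [1.400000, 2.090000]
Iteration 2:
  c_2 = (1.400000 + 2.090000)/2 = 1.745000
  f(c_2) = f(1.745000) = 0.112365
  f(a) × f(c) ≥ 0, new interval: [1.745000, 2.090000]
Iteration 3:
  c_3 = (1.745000 + 2.090000)/2 = 1.917500
  f(c_3) = f(1.917500) = -0.018252
  f(a) × f(c) < 0, new interval: [1.745000, 1.917500]
Iteration 4:
  c_4 = (1.745000 + 1.917500)/2 = 1.831250
  f(c_4) = f(1.831250) = 0.050648
  f(a) × f(c) ≥ 0, new interval: [1.831250, 1.917500]

After 4 iteration(s), the approximation is c_4 = 1.831250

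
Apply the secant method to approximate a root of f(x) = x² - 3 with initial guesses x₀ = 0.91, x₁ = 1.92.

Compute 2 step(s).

f(x) = x² - 3
x₀ = 0.91, x₁ = 1.92

Secant formula: x_{n+1} = x_n - f(x_n)(x_n - x_{n-1})/(f(x_n) - f(x_{n-1}))

Iteration 1:
  f(0.910000) = -2.171900
  f(1.920000) = 0.686400
  x_2 = 1.920000 - 0.686400×(1.920000 - 0.910000)/(0.686400 - (-2.171900))
       = 1.677456
Iteration 2:
  f(1.920000) = 0.686400
  f(1.677456) = -0.186142
  x_3 = 1.677456 - (-0.186142)×(1.677456 - 1.920000)/(-0.186142 - 0.686400)
       = 1.729198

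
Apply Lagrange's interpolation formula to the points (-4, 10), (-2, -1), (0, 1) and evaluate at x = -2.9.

Lagrange interpolation formula:
P(x) = Σ yᵢ × Lᵢ(x)
where Lᵢ(x) = Π_{j≠i} (x - xⱼ)/(xᵢ - xⱼ)

L_0(-2.9) = (-2.9 - (-2))/(-4 - (-2)) × (-2.9 - 0)/(-4 - 0) = 0.326250
L_1(-2.9) = (-2.9 - (-4))/(-2 - (-4)) × (-2.9 - 0)/(-2 - 0) = 0.797500
L_2(-2.9) = (-2.9 - (-4))/(0 - (-4)) × (-2.9 - (-2))/(0 - (-2)) = -0.123750

P(-2.9) = 10×L_0(-2.9) + (-1)×L_1(-2.9) + 1×L_2(-2.9)
P(-2.9) = 2.341250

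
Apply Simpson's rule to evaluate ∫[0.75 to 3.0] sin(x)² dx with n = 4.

f(x) = sin(x)²
a = 0.75, b = 3.0, n = 4
h = (b - a)/n = 0.562500

Simpson's rule: (h/3)[f(x₀) + 4f(x₁) + 2f(x₂) + ... + f(xₙ)]

x_0 = 0.7500, f(x_0) = 0.464631, coefficient = 1
x_1 = 1.3125, f(x_1) = 0.934754, coefficient = 4
x_2 = 1.8750, f(x_2) = 0.910280, coefficient = 2
x_3 = 2.4375, f(x_3) = 0.419052, coefficient = 4
x_4 = 3.0000, f(x_4) = 0.019915, coefficient = 1

I ≈ (0.562500/3) × 7.720329 = 1.447562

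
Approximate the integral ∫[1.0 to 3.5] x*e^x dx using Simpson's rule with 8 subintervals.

f(x) = x*e^x
a = 1.0, b = 3.5, n = 8
h = (b - a)/n = 0.312500

Simpson's rule: (h/3)[f(x₀) + 4f(x₁) + 2f(x₂) + ... + f(xₙ)]

x_0 = 1.0000, f(x_0) = 2.718282, coefficient = 1
x_1 = 1.3125, f(x_1) = 4.876529, coefficient = 4
x_2 = 1.6250, f(x_2) = 8.252431, coefficient = 2
x_3 = 1.9375, f(x_3) = 13.448916, coefficient = 4
x_4 = 2.2500, f(x_4) = 21.347406, coefficient = 2
x_5 = 2.5625, f(x_5) = 33.231006, coefficient = 4
x_6 = 2.8750, f(x_6) = 50.960594, coefficient = 2
x_7 = 3.1875, f(x_7) = 77.226056, coefficient = 4
x_8 = 3.5000, f(x_8) = 115.904082, coefficient = 1

I ≈ (0.312500/3) × 794.873250 = 82.799297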